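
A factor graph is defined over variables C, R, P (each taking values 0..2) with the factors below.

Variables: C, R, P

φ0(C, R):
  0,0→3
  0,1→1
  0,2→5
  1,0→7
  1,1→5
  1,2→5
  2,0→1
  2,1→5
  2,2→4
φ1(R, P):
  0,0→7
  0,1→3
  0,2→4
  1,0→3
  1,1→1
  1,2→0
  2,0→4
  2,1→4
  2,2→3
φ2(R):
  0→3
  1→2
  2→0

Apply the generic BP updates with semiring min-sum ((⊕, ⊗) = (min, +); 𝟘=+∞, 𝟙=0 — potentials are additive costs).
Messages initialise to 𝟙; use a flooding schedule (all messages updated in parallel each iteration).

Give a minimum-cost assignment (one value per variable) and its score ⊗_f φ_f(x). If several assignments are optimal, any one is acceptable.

init: all messages = 𝟙 over 3 values
r1 m[φ0→C] = [1, 5, 1]
r1 m[φ0→R] = [1, 1, 4]
r1 m[φ1→R] = [3, 0, 3]
r1 m[φ1→P] = [3, 1, 0]
r1 m[φ2→R] = [3, 2, 0]
r1 m[C→φ0] = [0, 0, 0]
r1 m[R→φ0] = [0, 0, 0]
r1 m[R→φ1] = [0, 0, 0]
r1 m[R→φ2] = [0, 0, 0]
r1 m[P→φ1] = [0, 0, 0]
r2 m[φ0→C] = [1, 5, 1]
r2 m[φ0→R] = [1, 1, 4]
r2 m[φ1→R] = [3, 0, 3]
r2 m[φ1→P] = [3, 1, 0]
r2 m[φ2→R] = [3, 2, 0]
r2 m[C→φ0] = [0, 0, 0]
r2 m[R→φ0] = [6, 2, 3]
r2 m[R→φ1] = [4, 3, 4]
r2 m[R→φ2] = [4, 1, 7]
r2 m[P→φ1] = [0, 0, 0]
r3 m[φ0→C] = [3, 7, 7]
r3 m[φ0→R] = [1, 1, 4]
r3 m[φ1→R] = [3, 0, 3]
r3 m[φ1→P] = [6, 4, 3]
r3 m[φ2→R] = [3, 2, 0]
r3 m[C→φ0] = [0, 0, 0]
r3 m[R→φ0] = [6, 2, 3]
r3 m[R→φ1] = [4, 3, 4]
r3 m[R→φ2] = [4, 1, 7]
r3 m[P→φ1] = [0, 0, 0]
r4 m[φ0→C] = [3, 7, 7]
r4 m[φ0→R] = [1, 1, 4]
r4 m[φ1→R] = [3, 0, 3]
r4 m[φ1→P] = [6, 4, 3]
r4 m[φ2→R] = [3, 2, 0]
r4 m[C→φ0] = [0, 0, 0]
r4 m[R→φ0] = [6, 2, 3]
r4 m[R→φ1] = [4, 3, 4]
r4 m[R→φ2] = [4, 1, 7]
r4 m[P→φ1] = [0, 0, 0]
fixed point reached at round 4
traceback from C: (C=0, R=1, P=2), score=3

assignment: (C=0, R=1, P=2); score = 3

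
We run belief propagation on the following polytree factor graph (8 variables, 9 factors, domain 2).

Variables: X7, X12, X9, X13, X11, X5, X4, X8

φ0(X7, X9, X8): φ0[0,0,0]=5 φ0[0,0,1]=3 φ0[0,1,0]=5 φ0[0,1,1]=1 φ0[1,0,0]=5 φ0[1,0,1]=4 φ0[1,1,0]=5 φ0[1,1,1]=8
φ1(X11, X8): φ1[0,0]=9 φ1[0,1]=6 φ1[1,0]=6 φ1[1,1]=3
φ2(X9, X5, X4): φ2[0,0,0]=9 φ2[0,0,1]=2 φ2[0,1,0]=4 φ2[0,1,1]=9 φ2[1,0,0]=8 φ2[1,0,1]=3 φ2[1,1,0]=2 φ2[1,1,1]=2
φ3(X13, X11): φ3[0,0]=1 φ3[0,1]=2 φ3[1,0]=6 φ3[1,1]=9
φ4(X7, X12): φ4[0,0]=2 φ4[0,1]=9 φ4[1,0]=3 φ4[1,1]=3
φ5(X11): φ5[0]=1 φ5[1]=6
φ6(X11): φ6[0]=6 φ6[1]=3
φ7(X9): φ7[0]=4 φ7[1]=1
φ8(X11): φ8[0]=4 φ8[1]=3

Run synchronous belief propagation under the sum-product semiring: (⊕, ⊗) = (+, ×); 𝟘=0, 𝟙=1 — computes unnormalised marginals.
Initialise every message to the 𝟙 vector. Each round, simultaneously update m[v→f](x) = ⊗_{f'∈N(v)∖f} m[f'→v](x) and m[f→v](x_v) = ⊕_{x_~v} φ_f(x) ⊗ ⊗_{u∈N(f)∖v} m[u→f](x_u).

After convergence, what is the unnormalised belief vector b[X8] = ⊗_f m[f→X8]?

init: all messages = 𝟙 over 2 values
r1 m[φ0→X7] = [14, 22]
r1 m[φ0→X9] = [17, 19]
r1 m[φ0→X8] = [20, 16]
r1 m[φ1→X11] = [15, 9]
r1 m[φ1→X8] = [15, 9]
r1 m[φ2→X9] = [24, 15]
r1 m[φ2→X5] = [22, 17]
r1 m[φ2→X4] = [23, 16]
r1 m[φ3→X13] = [3, 15]
r1 m[φ3→X11] = [7, 11]
r1 m[φ4→X7] = [11, 6]
r1 m[φ4→X12] = [5, 12]
r1 m[φ5→X11] = [1, 6]
r1 m[φ6→X11] = [6, 3]
r1 m[φ7→X9] = [4, 1]
r1 m[φ8→X11] = [4, 3]
r1 m[X7→φ0] = [1, 1]
r1 m[X7→φ4] = [1, 1]
r1 m[X12→φ4] = [1, 1]
r1 m[X9→φ0] = [1, 1]
r1 m[X9→φ2] = [1, 1]
r1 m[X9→φ7] = [1, 1]
r1 m[X13→φ3] = [1, 1]
r1 m[X11→φ1] = [1, 1]
r1 m[X11→φ3] = [1, 1]
r1 m[X11→φ5] = [1, 1]
r1 m[X11→φ6] = [1, 1]
r1 m[X11→φ8] = [1, 1]
r1 m[X5→φ2] = [1, 1]
r1 m[X4→φ2] = [1, 1]
r1 m[X8→φ0] = [1, 1]
r1 m[X8→φ1] = [1, 1]
r2 m[φ0→X7] = [14, 22]
r2 m[φ0→X9] = [17, 19]
r2 m[φ0→X8] = [20, 16]
r2 m[φ1→X11] = [15, 9]
r2 m[φ1→X8] = [15, 9]
r2 m[φ2→X9] = [24, 15]
r2 m[φ2→X5] = [22, 17]
r2 m[φ2→X4] = [23, 16]
r2 m[φ3→X13] = [3, 15]
r2 m[φ3→X11] = [7, 11]
r2 m[φ4→X7] = [11, 6]
r2 m[φ4→X12] = [5, 12]
r2 m[φ5→X11] = [1, 6]
r2 m[φ6→X11] = [6, 3]
r2 m[φ7→X9] = [4, 1]
r2 m[φ8→X11] = [4, 3]
r2 m[X7→φ0] = [11, 6]
r2 m[X7→φ4] = [14, 22]
r2 m[X12→φ4] = [1, 1]
r2 m[X9→φ0] = [96, 15]
r2 m[X9→φ2] = [68, 19]
r2 m[X9→φ7] = [408, 285]
r2 m[X13→φ3] = [1, 1]
r2 m[X11→φ1] = [168, 594]
r2 m[X11→φ3] = [360, 486]
r2 m[X11→φ5] = [2520, 891]
r2 m[X11→φ6] = [420, 1782]
r2 m[X11→φ8] = [630, 1782]
r2 m[X5→φ2] = [1, 1]
r2 m[X4→φ2] = [1, 1]
r2 m[X8→φ0] = [15, 9]
r2 m[X8→φ1] = [20, 16]
r3 m[φ0→X7] = [11052, 12861]
r3 m[φ0→X9] = [1788, 1806]
r3 m[φ0→X8] = [9435, 6357]
r3 m[φ1→X11] = [276, 168]
r3 m[φ1→X8] = [5076, 2790]
r3 m[φ2→X9] = [24, 15]
r3 m[φ2→X5] = [957, 960]
r3 m[φ2→X4] = [1074, 843]
r3 m[φ3→X13] = [1332, 6534]
r3 m[φ3→X11] = [7, 11]
r3 m[φ4→X7] = [11, 6]
r3 m[φ4→X12] = [94, 192]
r3 m[φ5→X11] = [1, 6]
r3 m[φ6→X11] = [6, 3]
r3 m[φ7→X9] = [4, 1]
r3 m[φ8→X11] = [4, 3]
r3 m[X7→φ0] = [11, 6]
r3 m[X7→φ4] = [14, 22]
r3 m[X12→φ4] = [1, 1]
r3 m[X9→φ0] = [96, 15]
r3 m[X9→φ2] = [68, 19]
r3 m[X9→φ7] = [408, 285]
r3 m[X13→φ3] = [1, 1]
r3 m[X11→φ1] = [168, 594]
r3 m[X11→φ3] = [360, 486]
r3 m[X11→φ5] = [2520, 891]
r3 m[X11→φ6] = [420, 1782]
r3 m[X11→φ8] = [630, 1782]
r3 m[X5→φ2] = [1, 1]
r3 m[X4→φ2] = [1, 1]
r3 m[X8→φ0] = [15, 9]
r3 m[X8→φ1] = [20, 16]
r4 m[φ0→X7] = [11052, 12861]
r4 m[φ0→X9] = [1788, 1806]
r4 m[φ0→X8] = [9435, 6357]
r4 m[φ1→X11] = [276, 168]
r4 m[φ1→X8] = [5076, 2790]
r4 m[φ2→X9] = [24, 15]
r4 m[φ2→X5] = [957, 960]
r4 m[φ2→X4] = [1074, 843]
r4 m[φ3→X13] = [1332, 6534]
r4 m[φ3→X11] = [7, 11]
r4 m[φ4→X7] = [11, 6]
r4 m[φ4→X12] = [94, 192]
r4 m[φ5→X11] = [1, 6]
r4 m[φ6→X11] = [6, 3]
r4 m[φ7→X9] = [4, 1]
r4 m[φ8→X11] = [4, 3]
r4 m[X7→φ0] = [11, 6]
r4 m[X7→φ4] = [11052, 12861]
r4 m[X12→φ4] = [1, 1]
r4 m[X9→φ0] = [96, 15]
r4 m[X9→φ2] = [7152, 1806]
r4 m[X9→φ7] = [42912, 27090]
r4 m[X13→φ3] = [1, 1]
r4 m[X11→φ1] = [168, 594]
r4 m[X11→φ3] = [6624, 9072]
r4 m[X11→φ5] = [46368, 16632]
r4 m[X11→φ6] = [7728, 33264]
r4 m[X11→φ8] = [11592, 33264]
r4 m[X5→φ2] = [1, 1]
r4 m[X4→φ2] = [1, 1]
r4 m[X8→φ0] = [5076, 2790]
r4 m[X8→φ1] = [9435, 6357]
r5 m[φ0→X7] = [3662550, 4223340]
r5 m[φ0→X9] = [590490, 596070]
r5 m[φ0→X8] = [9435, 6357]
r5 m[φ1→X11] = [123057, 75681]
r5 m[φ1→X8] = [5076, 2790]
r5 m[φ2→X9] = [24, 15]
r5 m[φ2→X5] = [98538, 100200]
r5 m[φ2→X4] = [111036, 87702]
r5 m[φ3→X13] = [24768, 121392]
r5 m[φ3→X11] = [7, 11]
r5 m[φ4→X7] = [11, 6]
r5 m[φ4→X12] = [60687, 138051]
r5 m[φ5→X11] = [1, 6]
r5 m[φ6→X11] = [6, 3]
r5 m[φ7→X9] = [4, 1]
r5 m[φ8→X11] = [4, 3]
r5 m[X7→φ0] = [11, 6]
r5 m[X7→φ4] = [11052, 12861]
r5 m[X12→φ4] = [1, 1]
r5 m[X9→φ0] = [96, 15]
r5 m[X9→φ2] = [7152, 1806]
r5 m[X9→φ7] = [42912, 27090]
r5 m[X13→φ3] = [1, 1]
r5 m[X11→φ1] = [168, 594]
r5 m[X11→φ3] = [6624, 9072]
r5 m[X11→φ5] = [46368, 16632]
r5 m[X11→φ6] = [7728, 33264]
r5 m[X11→φ8] = [11592, 33264]
r5 m[X5→φ2] = [1, 1]
r5 m[X4→φ2] = [1, 1]
r5 m[X8→φ0] = [5076, 2790]
r5 m[X8→φ1] = [9435, 6357]
r6 m[φ0→X7] = [3662550, 4223340]
r6 m[φ0→X9] = [590490, 596070]
r6 m[φ0→X8] = [9435, 6357]
r6 m[φ1→X11] = [123057, 75681]
r6 m[φ1→X8] = [5076, 2790]
r6 m[φ2→X9] = [24, 15]
r6 m[φ2→X5] = [98538, 100200]
r6 m[φ2→X4] = [111036, 87702]
r6 m[φ3→X13] = [24768, 121392]
r6 m[φ3→X11] = [7, 11]
r6 m[φ4→X7] = [11, 6]
r6 m[φ4→X12] = [60687, 138051]
r6 m[φ5→X11] = [1, 6]
r6 m[φ6→X11] = [6, 3]
r6 m[φ7→X9] = [4, 1]
r6 m[φ8→X11] = [4, 3]
r6 m[X7→φ0] = [11, 6]
r6 m[X7→φ4] = [3662550, 4223340]
r6 m[X12→φ4] = [1, 1]
r6 m[X9→φ0] = [96, 15]
r6 m[X9→φ2] = [2361960, 596070]
r6 m[X9→φ7] = [14171760, 8941050]
r6 m[X13→φ3] = [1, 1]
r6 m[X11→φ1] = [168, 594]
r6 m[X11→φ3] = [2953368, 4086774]
r6 m[X11→φ5] = [20673576, 7492419]
r6 m[X11→φ6] = [3445596, 14984838]
r6 m[X11→φ8] = [5168394, 14984838]
r6 m[X5→φ2] = [1, 1]
r6 m[X4→φ2] = [1, 1]
r6 m[X8→φ0] = [5076, 2790]
r6 m[X8→φ1] = [9435, 6357]
r7 m[φ0→X7] = [3662550, 4223340]
r7 m[φ0→X9] = [590490, 596070]
r7 m[φ0→X8] = [9435, 6357]
r7 m[φ1→X11] = [123057, 75681]
r7 m[φ1→X8] = [5076, 2790]
r7 m[φ2→X9] = [24, 15]
r7 m[φ2→X5] = [32538330, 33089760]
r7 m[φ2→X4] = [36666180, 28961910]
r7 m[φ3→X13] = [11126916, 54501174]
r7 m[φ3→X11] = [7, 11]
r7 m[φ4→X7] = [11, 6]
r7 m[φ4→X12] = [19995120, 45632970]
r7 m[φ5→X11] = [1, 6]
r7 m[φ6→X11] = [6, 3]
r7 m[φ7→X9] = [4, 1]
r7 m[φ8→X11] = [4, 3]
r7 m[X7→φ0] = [11, 6]
r7 m[X7→φ4] = [3662550, 4223340]
r7 m[X12→φ4] = [1, 1]
r7 m[X9→φ0] = [96, 15]
r7 m[X9→φ2] = [2361960, 596070]
r7 m[X9→φ7] = [14171760, 8941050]
r7 m[X13→φ3] = [1, 1]
r7 m[X11→φ1] = [168, 594]
r7 m[X11→φ3] = [2953368, 4086774]
r7 m[X11→φ5] = [20673576, 7492419]
r7 m[X11→φ6] = [3445596, 14984838]
r7 m[X11→φ8] = [5168394, 14984838]
r7 m[X5→φ2] = [1, 1]
r7 m[X4→φ2] = [1, 1]
r7 m[X8→φ0] = [5076, 2790]
r7 m[X8→φ1] = [9435, 6357]
r8 m[φ0→X7] = [3662550, 4223340]
r8 m[φ0→X9] = [590490, 596070]
r8 m[φ0→X8] = [9435, 6357]
r8 m[φ1→X11] = [123057, 75681]
r8 m[φ1→X8] = [5076, 2790]
r8 m[φ2→X9] = [24, 15]
r8 m[φ2→X5] = [32538330, 33089760]
r8 m[φ2→X4] = [36666180, 28961910]
r8 m[φ3→X13] = [11126916, 54501174]
r8 m[φ3→X11] = [7, 11]
r8 m[φ4→X7] = [11, 6]
r8 m[φ4→X12] = [19995120, 45632970]
r8 m[φ5→X11] = [1, 6]
r8 m[φ6→X11] = [6, 3]
r8 m[φ7→X9] = [4, 1]
r8 m[φ8→X11] = [4, 3]
r8 m[X7→φ0] = [11, 6]
r8 m[X7→φ4] = [3662550, 4223340]
r8 m[X12→φ4] = [1, 1]
r8 m[X9→φ0] = [96, 15]
r8 m[X9→φ2] = [2361960, 596070]
r8 m[X9→φ7] = [14171760, 8941050]
r8 m[X13→φ3] = [1, 1]
r8 m[X11→φ1] = [168, 594]
r8 m[X11→φ3] = [2953368, 4086774]
r8 m[X11→φ5] = [20673576, 7492419]
r8 m[X11→φ6] = [3445596, 14984838]
r8 m[X11→φ8] = [5168394, 14984838]
r8 m[X5→φ2] = [1, 1]
r8 m[X4→φ2] = [1, 1]
r8 m[X8→φ0] = [5076, 2790]
r8 m[X8→φ1] = [9435, 6357]
fixed point reached at round 8
b[X8] = ⊗ incoming = [47892060, 17736030]

b[X8] = [47892060, 17736030]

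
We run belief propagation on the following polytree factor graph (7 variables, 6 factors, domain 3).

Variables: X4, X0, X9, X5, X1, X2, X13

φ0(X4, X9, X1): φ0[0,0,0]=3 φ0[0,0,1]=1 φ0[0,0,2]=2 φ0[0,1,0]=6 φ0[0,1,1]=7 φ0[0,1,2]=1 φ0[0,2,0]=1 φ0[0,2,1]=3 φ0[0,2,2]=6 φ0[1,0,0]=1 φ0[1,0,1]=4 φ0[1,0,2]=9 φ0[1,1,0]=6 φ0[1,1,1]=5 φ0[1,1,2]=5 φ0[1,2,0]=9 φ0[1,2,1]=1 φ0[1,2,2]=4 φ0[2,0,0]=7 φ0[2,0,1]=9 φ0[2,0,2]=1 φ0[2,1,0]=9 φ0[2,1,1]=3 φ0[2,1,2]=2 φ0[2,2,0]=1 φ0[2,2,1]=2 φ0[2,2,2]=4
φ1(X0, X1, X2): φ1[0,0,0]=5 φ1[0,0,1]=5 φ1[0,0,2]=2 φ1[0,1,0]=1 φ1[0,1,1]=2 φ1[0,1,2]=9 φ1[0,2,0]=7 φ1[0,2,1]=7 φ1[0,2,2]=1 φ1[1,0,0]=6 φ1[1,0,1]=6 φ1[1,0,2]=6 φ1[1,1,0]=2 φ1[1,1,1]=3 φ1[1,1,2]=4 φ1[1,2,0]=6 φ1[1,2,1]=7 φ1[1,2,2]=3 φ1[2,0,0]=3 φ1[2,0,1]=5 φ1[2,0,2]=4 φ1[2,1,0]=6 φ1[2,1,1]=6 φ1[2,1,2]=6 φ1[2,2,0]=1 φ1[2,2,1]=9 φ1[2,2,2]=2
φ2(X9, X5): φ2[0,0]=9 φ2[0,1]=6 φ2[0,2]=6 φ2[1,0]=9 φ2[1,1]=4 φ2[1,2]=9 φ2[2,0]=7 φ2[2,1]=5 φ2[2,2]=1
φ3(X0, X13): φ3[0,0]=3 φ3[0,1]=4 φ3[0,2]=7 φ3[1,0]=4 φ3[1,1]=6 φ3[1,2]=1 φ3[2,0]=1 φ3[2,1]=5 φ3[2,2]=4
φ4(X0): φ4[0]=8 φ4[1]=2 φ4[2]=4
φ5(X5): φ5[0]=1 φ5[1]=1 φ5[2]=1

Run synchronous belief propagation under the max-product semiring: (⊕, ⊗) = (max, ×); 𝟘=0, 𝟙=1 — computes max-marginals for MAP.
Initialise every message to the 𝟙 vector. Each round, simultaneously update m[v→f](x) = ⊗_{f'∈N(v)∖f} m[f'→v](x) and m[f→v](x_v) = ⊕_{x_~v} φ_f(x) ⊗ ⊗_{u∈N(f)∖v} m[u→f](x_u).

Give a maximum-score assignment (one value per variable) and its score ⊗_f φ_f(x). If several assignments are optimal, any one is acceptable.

init: all messages = 𝟙 over 3 values
r1 m[φ0→X4] = [7, 9, 9]
r1 m[φ0→X9] = [9, 9, 9]
r1 m[φ0→X1] = [9, 9, 9]
r1 m[φ1→X0] = [9, 7, 9]
r1 m[φ1→X1] = [6, 9, 9]
r1 m[φ1→X2] = [7, 9, 9]
r1 m[φ2→X9] = [9, 9, 7]
r1 m[φ2→X5] = [9, 6, 9]
r1 m[φ3→X0] = [7, 6, 5]
r1 m[φ3→X13] = [4, 6, 7]
r1 m[φ4→X0] = [8, 2, 4]
r1 m[φ5→X5] = [1, 1, 1]
r1 m[X4→φ0] = [1, 1, 1]
r1 m[X0→φ1] = [1, 1, 1]
r1 m[X0→φ3] = [1, 1, 1]
r1 m[X0→φ4] = [1, 1, 1]
r1 m[X9→φ0] = [1, 1, 1]
r1 m[X9→φ2] = [1, 1, 1]
r1 m[X5→φ2] = [1, 1, 1]
r1 m[X5→φ5] = [1, 1, 1]
r1 m[X1→φ0] = [1, 1, 1]
r1 m[X1→φ1] = [1, 1, 1]
r1 m[X2→φ1] = [1, 1, 1]
r1 m[X13→φ3] = [1, 1, 1]
r2 m[φ0→X4] = [7, 9, 9]
r2 m[φ0→X9] = [9, 9, 9]
r2 m[φ0→X1] = [9, 9, 9]
r2 m[φ1→X0] = [9, 7, 9]
r2 m[φ1→X1] = [6, 9, 9]
r2 m[φ1→X2] = [7, 9, 9]
r2 m[φ2→X9] = [9, 9, 7]
r2 m[φ2→X5] = [9, 6, 9]
r2 m[φ3→X0] = [7, 6, 5]
r2 m[φ3→X13] = [4, 6, 7]
r2 m[φ4→X0] = [8, 2, 4]
r2 m[φ5→X5] = [1, 1, 1]
r2 m[X4→φ0] = [1, 1, 1]
r2 m[X0→φ1] = [56, 12, 20]
r2 m[X0→φ3] = [72, 14, 36]
r2 m[X0→φ4] = [63, 42, 45]
r2 m[X9→φ0] = [9, 9, 7]
r2 m[X9→φ2] = [9, 9, 9]
r2 m[X5→φ2] = [1, 1, 1]
r2 m[X5→φ5] = [9, 6, 9]
r2 m[X1→φ0] = [6, 9, 9]
r2 m[X1→φ1] = [9, 9, 9]
r2 m[X2→φ1] = [1, 1, 1]
r2 m[X13→φ3] = [1, 1, 1]
r3 m[φ0→X4] = [567, 729, 729]
r3 m[φ0→X9] = [81, 63, 54]
r3 m[φ0→X1] = [81, 81, 81]
r3 m[φ1→X0] = [81, 63, 81]
r3 m[φ1→X1] = [280, 504, 392]
r3 m[φ1→X2] = [3528, 3528, 4536]
r3 m[φ2→X9] = [9, 9, 7]
r3 m[φ2→X5] = [81, 54, 81]
r3 m[φ3→X0] = [7, 6, 5]
r3 m[φ3→X13] = [216, 288, 504]
r3 m[φ4→X0] = [8, 2, 4]
r3 m[φ5→X5] = [1, 1, 1]
r3 m[X4→φ0] = [1, 1, 1]
r3 m[X0→φ1] = [56, 12, 20]
r3 m[X0→φ3] = [72, 14, 36]
r3 m[X0→φ4] = [63, 42, 45]
r3 m[X9→φ0] = [9, 9, 7]
r3 m[X9→φ2] = [9, 9, 9]
r3 m[X5→φ2] = [1, 1, 1]
r3 m[X5→φ5] = [9, 6, 9]
r3 m[X1→φ0] = [6, 9, 9]
r3 m[X1→φ1] = [9, 9, 9]
r3 m[X2→φ1] = [1, 1, 1]
r3 m[X13→φ3] = [1, 1, 1]
r4 m[φ0→X4] = [567, 729, 729]
r4 m[φ0→X9] = [81, 63, 54]
r4 m[φ0→X1] = [81, 81, 81]
r4 m[φ1→X0] = [81, 63, 81]
r4 m[φ1→X1] = [280, 504, 392]
r4 m[φ1→X2] = [3528, 3528, 4536]
r4 m[φ2→X9] = [9, 9, 7]
r4 m[φ2→X5] = [81, 54, 81]
r4 m[φ3→X0] = [7, 6, 5]
r4 m[φ3→X13] = [216, 288, 504]
r4 m[φ4→X0] = [8, 2, 4]
r4 m[φ5→X5] = [1, 1, 1]
r4 m[X4→φ0] = [1, 1, 1]
r4 m[X0→φ1] = [56, 12, 20]
r4 m[X0→φ3] = [648, 126, 324]
r4 m[X0→φ4] = [567, 378, 405]
r4 m[X9→φ0] = [9, 9, 7]
r4 m[X9→φ2] = [81, 63, 54]
r4 m[X5→φ2] = [1, 1, 1]
r4 m[X5→φ5] = [81, 54, 81]
r4 m[X1→φ0] = [280, 504, 392]
r4 m[X1→φ1] = [81, 81, 81]
r4 m[X2→φ1] = [1, 1, 1]
r4 m[X13→φ3] = [1, 1, 1]
r5 m[φ0→X4] = [31752, 31752, 40824]
r5 m[φ0→X9] = [4536, 3528, 2520]
r5 m[φ0→X1] = [81, 81, 81]
r5 m[φ1→X0] = [729, 567, 729]
r5 m[φ1→X1] = [280, 504, 392]
r5 m[φ1→X2] = [31752, 31752, 40824]
r5 m[φ2→X9] = [9, 9, 7]
r5 m[φ2→X5] = [729, 486, 567]
r5 m[φ3→X0] = [7, 6, 5]
r5 m[φ3→X13] = [1944, 2592, 4536]
r5 m[φ4→X0] = [8, 2, 4]
r5 m[φ5→X5] = [1, 1, 1]
r5 m[X4→φ0] = [1, 1, 1]
r5 m[X0→φ1] = [56, 12, 20]
r5 m[X0→φ3] = [648, 126, 324]
r5 m[X0→φ4] = [567, 378, 405]
r5 m[X9→φ0] = [9, 9, 7]
r5 m[X9→φ2] = [81, 63, 54]
r5 m[X5→φ2] = [1, 1, 1]
r5 m[X5→φ5] = [81, 54, 81]
r5 m[X1→φ0] = [280, 504, 392]
r5 m[X1→φ1] = [81, 81, 81]
r5 m[X2→φ1] = [1, 1, 1]
r5 m[X13→φ3] = [1, 1, 1]
r6 m[φ0→X4] = [31752, 31752, 40824]
r6 m[φ0→X9] = [4536, 3528, 2520]
r6 m[φ0→X1] = [81, 81, 81]
r6 m[φ1→X0] = [729, 567, 729]
r6 m[φ1→X1] = [280, 504, 392]
r6 m[φ1→X2] = [31752, 31752, 40824]
r6 m[φ2→X9] = [9, 9, 7]
r6 m[φ2→X5] = [729, 486, 567]
r6 m[φ3→X0] = [7, 6, 5]
r6 m[φ3→X13] = [1944, 2592, 4536]
r6 m[φ4→X0] = [8, 2, 4]
r6 m[φ5→X5] = [1, 1, 1]
r6 m[X4→φ0] = [1, 1, 1]
r6 m[X0→φ1] = [56, 12, 20]
r6 m[X0→φ3] = [5832, 1134, 2916]
r6 m[X0→φ4] = [5103, 3402, 3645]
r6 m[X9→φ0] = [9, 9, 7]
r6 m[X9→φ2] = [4536, 3528, 2520]
r6 m[X5→φ2] = [1, 1, 1]
r6 m[X5→φ5] = [729, 486, 567]
r6 m[X1→φ0] = [280, 504, 392]
r6 m[X1→φ1] = [81, 81, 81]
r6 m[X2→φ1] = [1, 1, 1]
r6 m[X13→φ3] = [1, 1, 1]
r7 m[φ0→X4] = [31752, 31752, 40824]
r7 m[φ0→X9] = [4536, 3528, 2520]
r7 m[φ0→X1] = [81, 81, 81]
r7 m[φ1→X0] = [729, 567, 729]
r7 m[φ1→X1] = [280, 504, 392]
r7 m[φ1→X2] = [31752, 31752, 40824]
r7 m[φ2→X9] = [9, 9, 7]
r7 m[φ2→X5] = [40824, 27216, 31752]
r7 m[φ3→X0] = [7, 6, 5]
r7 m[φ3→X13] = [17496, 23328, 40824]
r7 m[φ4→X0] = [8, 2, 4]
r7 m[φ5→X5] = [1, 1, 1]
r7 m[X4→φ0] = [1, 1, 1]
r7 m[X0→φ1] = [56, 12, 20]
r7 m[X0→φ3] = [5832, 1134, 2916]
r7 m[X0→φ4] = [5103, 3402, 3645]
r7 m[X9→φ0] = [9, 9, 7]
r7 m[X9→φ2] = [4536, 3528, 2520]
r7 m[X5→φ2] = [1, 1, 1]
r7 m[X5→φ5] = [729, 486, 567]
r7 m[X1→φ0] = [280, 504, 392]
r7 m[X1→φ1] = [81, 81, 81]
r7 m[X2→φ1] = [1, 1, 1]
r7 m[X13→φ3] = [1, 1, 1]
r8 m[φ0→X4] = [31752, 31752, 40824]
r8 m[φ0→X9] = [4536, 3528, 2520]
r8 m[φ0→X1] = [81, 81, 81]
r8 m[φ1→X0] = [729, 567, 729]
r8 m[φ1→X1] = [280, 504, 392]
r8 m[φ1→X2] = [31752, 31752, 40824]
r8 m[φ2→X9] = [9, 9, 7]
r8 m[φ2→X5] = [40824, 27216, 31752]
r8 m[φ3→X0] = [7, 6, 5]
r8 m[φ3→X13] = [17496, 23328, 40824]
r8 m[φ4→X0] = [8, 2, 4]
r8 m[φ5→X5] = [1, 1, 1]
r8 m[X4→φ0] = [1, 1, 1]
r8 m[X0→φ1] = [56, 12, 20]
r8 m[X0→φ3] = [5832, 1134, 2916]
r8 m[X0→φ4] = [5103, 3402, 3645]
r8 m[X9→φ0] = [9, 9, 7]
r8 m[X9→φ2] = [4536, 3528, 2520]
r8 m[X5→φ2] = [1, 1, 1]
r8 m[X5→φ5] = [40824, 27216, 31752]
r8 m[X1→φ0] = [280, 504, 392]
r8 m[X1→φ1] = [81, 81, 81]
r8 m[X2→φ1] = [1, 1, 1]
r8 m[X13→φ3] = [1, 1, 1]
r9 m[φ0→X4] = [31752, 31752, 40824]
r9 m[φ0→X9] = [4536, 3528, 2520]
r9 m[φ0→X1] = [81, 81, 81]
r9 m[φ1→X0] = [729, 567, 729]
r9 m[φ1→X1] = [280, 504, 392]
r9 m[φ1→X2] = [31752, 31752, 40824]
r9 m[φ2→X9] = [9, 9, 7]
r9 m[φ2→X5] = [40824, 27216, 31752]
r9 m[φ3→X0] = [7, 6, 5]
r9 m[φ3→X13] = [17496, 23328, 40824]
r9 m[φ4→X0] = [8, 2, 4]
r9 m[φ5→X5] = [1, 1, 1]
r9 m[X4→φ0] = [1, 1, 1]
r9 m[X0→φ1] = [56, 12, 20]
r9 m[X0→φ3] = [5832, 1134, 2916]
r9 m[X0→φ4] = [5103, 3402, 3645]
r9 m[X9→φ0] = [9, 9, 7]
r9 m[X9→φ2] = [4536, 3528, 2520]
r9 m[X5→φ2] = [1, 1, 1]
r9 m[X5→φ5] = [40824, 27216, 31752]
r9 m[X1→φ0] = [280, 504, 392]
r9 m[X1→φ1] = [81, 81, 81]
r9 m[X2→φ1] = [1, 1, 1]
r9 m[X13→φ3] = [1, 1, 1]
fixed point reached at round 9
traceback from X4: (X4=2, X0=0, X9=0, X5=0, X1=1, X2=2, X13=2), score=40824

assignment: (X4=2, X0=0, X9=0, X5=0, X1=1, X2=2, X13=2); score = 40824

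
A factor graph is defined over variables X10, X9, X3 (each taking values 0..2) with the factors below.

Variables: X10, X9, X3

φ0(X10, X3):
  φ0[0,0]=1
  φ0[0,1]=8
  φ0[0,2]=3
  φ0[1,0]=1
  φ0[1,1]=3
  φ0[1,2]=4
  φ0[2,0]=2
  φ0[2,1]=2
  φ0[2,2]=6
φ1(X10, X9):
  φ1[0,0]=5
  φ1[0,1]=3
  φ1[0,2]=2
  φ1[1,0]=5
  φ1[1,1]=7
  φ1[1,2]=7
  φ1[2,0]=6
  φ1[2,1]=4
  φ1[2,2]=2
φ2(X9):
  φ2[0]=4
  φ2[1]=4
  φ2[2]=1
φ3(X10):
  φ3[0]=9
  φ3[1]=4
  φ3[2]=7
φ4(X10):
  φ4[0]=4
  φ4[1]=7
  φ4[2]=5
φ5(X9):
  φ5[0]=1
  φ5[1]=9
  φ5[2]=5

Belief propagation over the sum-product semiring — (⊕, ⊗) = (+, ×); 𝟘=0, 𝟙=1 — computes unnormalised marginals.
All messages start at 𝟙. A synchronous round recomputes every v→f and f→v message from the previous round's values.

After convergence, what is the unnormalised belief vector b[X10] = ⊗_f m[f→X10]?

b[X10] = [59616, 68768, 62300]

init: all messages = 𝟙 over 3 values
r1 m[φ0→X10] = [12, 8, 10]
r1 m[φ0→X3] = [4, 13, 13]
r1 m[φ1→X10] = [10, 19, 12]
r1 m[φ1→X9] = [16, 14, 11]
r1 m[φ2→X9] = [4, 4, 1]
r1 m[φ3→X10] = [9, 4, 7]
r1 m[φ4→X10] = [4, 7, 5]
r1 m[φ5→X9] = [1, 9, 5]
r1 m[X10→φ0] = [1, 1, 1]
r1 m[X10→φ1] = [1, 1, 1]
r1 m[X10→φ3] = [1, 1, 1]
r1 m[X10→φ4] = [1, 1, 1]
r1 m[X9→φ1] = [1, 1, 1]
r1 m[X9→φ2] = [1, 1, 1]
r1 m[X9→φ5] = [1, 1, 1]
r1 m[X3→φ0] = [1, 1, 1]
r2 m[φ0→X10] = [12, 8, 10]
r2 m[φ0→X3] = [4, 13, 13]
r2 m[φ1→X10] = [10, 19, 12]
r2 m[φ1→X9] = [16, 14, 11]
r2 m[φ2→X9] = [4, 4, 1]
r2 m[φ3→X10] = [9, 4, 7]
r2 m[φ4→X10] = [4, 7, 5]
r2 m[φ5→X9] = [1, 9, 5]
r2 m[X10→φ0] = [360, 532, 420]
r2 m[X10→φ1] = [432, 224, 350]
r2 m[X10→φ3] = [480, 1064, 600]
r2 m[X10→φ4] = [1080, 608, 840]
r2 m[X9→φ1] = [4, 36, 5]
r2 m[X9→φ2] = [16, 126, 55]
r2 m[X9→φ5] = [64, 56, 11]
r2 m[X3→φ0] = [1, 1, 1]
r3 m[φ0→X10] = [12, 8, 10]
r3 m[φ0→X3] = [1732, 5316, 5728]
r3 m[φ1→X10] = [138, 307, 178]
r3 m[φ1→X9] = [5380, 4264, 3132]
r3 m[φ2→X9] = [4, 4, 1]
r3 m[φ3→X10] = [9, 4, 7]
r3 m[φ4→X10] = [4, 7, 5]
r3 m[φ5→X9] = [1, 9, 5]
r3 m[X10→φ0] = [360, 532, 420]
r3 m[X10→φ1] = [432, 224, 350]
r3 m[X10→φ3] = [480, 1064, 600]
r3 m[X10→φ4] = [1080, 608, 840]
r3 m[X9→φ1] = [4, 36, 5]
r3 m[X9→φ2] = [16, 126, 55]
r3 m[X9→φ5] = [64, 56, 11]
r3 m[X3→φ0] = [1, 1, 1]
r4 m[φ0→X10] = [12, 8, 10]
r4 m[φ0→X3] = [1732, 5316, 5728]
r4 m[φ1→X10] = [138, 307, 178]
r4 m[φ1→X9] = [5380, 4264, 3132]
r4 m[φ2→X9] = [4, 4, 1]
r4 m[φ3→X10] = [9, 4, 7]
r4 m[φ4→X10] = [4, 7, 5]
r4 m[φ5→X9] = [1, 9, 5]
r4 m[X10→φ0] = [4968, 8596, 6230]
r4 m[X10→φ1] = [432, 224, 350]
r4 m[X10→φ3] = [6624, 17192, 8900]
r4 m[X10→φ4] = [14904, 9824, 12460]
r4 m[X9→φ1] = [4, 36, 5]
r4 m[X9→φ2] = [5380, 38376, 15660]
r4 m[X9→φ5] = [21520, 17056, 3132]
r4 m[X3→φ0] = [1, 1, 1]
r5 m[φ0→X10] = [12, 8, 10]
r5 m[φ0→X3] = [26024, 77992, 86668]
r5 m[φ1→X10] = [138, 307, 178]
r5 m[φ1→X9] = [5380, 4264, 3132]
r5 m[φ2→X9] = [4, 4, 1]
r5 m[φ3→X10] = [9, 4, 7]
r5 m[φ4→X10] = [4, 7, 5]
r5 m[φ5→X9] = [1, 9, 5]
r5 m[X10→φ0] = [4968, 8596, 6230]
r5 m[X10→φ1] = [432, 224, 350]
r5 m[X10→φ3] = [6624, 17192, 8900]
r5 m[X10→φ4] = [14904, 9824, 12460]
r5 m[X9→φ1] = [4, 36, 5]
r5 m[X9→φ2] = [5380, 38376, 15660]
r5 m[X9→φ5] = [21520, 17056, 3132]
r5 m[X3→φ0] = [1, 1, 1]
r6 m[φ0→X10] = [12, 8, 10]
r6 m[φ0→X3] = [26024, 77992, 86668]
r6 m[φ1→X10] = [138, 307, 178]
r6 m[φ1→X9] = [5380, 4264, 3132]
r6 m[φ2→X9] = [4, 4, 1]
r6 m[φ3→X10] = [9, 4, 7]
r6 m[φ4→X10] = [4, 7, 5]
r6 m[φ5→X9] = [1, 9, 5]
r6 m[X10→φ0] = [4968, 8596, 6230]
r6 m[X10→φ1] = [432, 224, 350]
r6 m[X10→φ3] = [6624, 17192, 8900]
r6 m[X10→φ4] = [14904, 9824, 12460]
r6 m[X9→φ1] = [4, 36, 5]
r6 m[X9→φ2] = [5380, 38376, 15660]
r6 m[X9→φ5] = [21520, 17056, 3132]
r6 m[X3→φ0] = [1, 1, 1]
fixed point reached at round 6
b[X10] = ⊗ incoming = [59616, 68768, 62300]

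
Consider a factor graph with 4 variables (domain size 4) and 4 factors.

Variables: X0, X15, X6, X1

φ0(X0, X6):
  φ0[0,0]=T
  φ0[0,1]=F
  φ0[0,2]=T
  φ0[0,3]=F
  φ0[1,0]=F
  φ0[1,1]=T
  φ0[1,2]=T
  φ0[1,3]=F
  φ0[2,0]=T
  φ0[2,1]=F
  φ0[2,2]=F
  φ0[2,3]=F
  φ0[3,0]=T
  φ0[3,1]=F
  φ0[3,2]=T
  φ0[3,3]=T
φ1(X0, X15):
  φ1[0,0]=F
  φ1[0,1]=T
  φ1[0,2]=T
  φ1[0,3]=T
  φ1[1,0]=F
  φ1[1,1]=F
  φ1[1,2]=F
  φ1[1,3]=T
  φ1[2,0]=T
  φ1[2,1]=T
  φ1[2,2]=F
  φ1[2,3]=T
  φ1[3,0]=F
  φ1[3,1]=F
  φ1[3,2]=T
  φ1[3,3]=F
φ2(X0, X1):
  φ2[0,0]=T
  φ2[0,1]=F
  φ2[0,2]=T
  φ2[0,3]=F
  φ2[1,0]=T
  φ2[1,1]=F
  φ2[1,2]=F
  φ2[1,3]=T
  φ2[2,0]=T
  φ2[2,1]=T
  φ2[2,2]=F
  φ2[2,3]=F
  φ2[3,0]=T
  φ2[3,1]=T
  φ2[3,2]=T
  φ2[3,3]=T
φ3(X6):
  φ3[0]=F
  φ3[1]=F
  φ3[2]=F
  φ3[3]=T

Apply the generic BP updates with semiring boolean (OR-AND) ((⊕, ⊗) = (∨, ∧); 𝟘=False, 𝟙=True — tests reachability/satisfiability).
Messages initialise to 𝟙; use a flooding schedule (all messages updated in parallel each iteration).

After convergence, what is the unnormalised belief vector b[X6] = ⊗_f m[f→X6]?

b[X6] = [F, F, F, T]

init: all messages = 𝟙 over 4 values
r1 m[φ0→X0] = [T, T, T, T]
r1 m[φ0→X6] = [T, T, T, T]
r1 m[φ1→X0] = [T, T, T, T]
r1 m[φ1→X15] = [T, T, T, T]
r1 m[φ2→X0] = [T, T, T, T]
r1 m[φ2→X1] = [T, T, T, T]
r1 m[φ3→X6] = [F, F, F, T]
r1 m[X0→φ0] = [T, T, T, T]
r1 m[X0→φ1] = [T, T, T, T]
r1 m[X0→φ2] = [T, T, T, T]
r1 m[X15→φ1] = [T, T, T, T]
r1 m[X6→φ0] = [T, T, T, T]
r1 m[X6→φ3] = [T, T, T, T]
r1 m[X1→φ2] = [T, T, T, T]
r2 m[φ0→X0] = [T, T, T, T]
r2 m[φ0→X6] = [T, T, T, T]
r2 m[φ1→X0] = [T, T, T, T]
r2 m[φ1→X15] = [T, T, T, T]
r2 m[φ2→X0] = [T, T, T, T]
r2 m[φ2→X1] = [T, T, T, T]
r2 m[φ3→X6] = [F, F, F, T]
r2 m[X0→φ0] = [T, T, T, T]
r2 m[X0→φ1] = [T, T, T, T]
r2 m[X0→φ2] = [T, T, T, T]
r2 m[X15→φ1] = [T, T, T, T]
r2 m[X6→φ0] = [F, F, F, T]
r2 m[X6→φ3] = [T, T, T, T]
r2 m[X1→φ2] = [T, T, T, T]
r3 m[φ0→X0] = [F, F, F, T]
r3 m[φ0→X6] = [T, T, T, T]
r3 m[φ1→X0] = [T, T, T, T]
r3 m[φ1→X15] = [T, T, T, T]
r3 m[φ2→X0] = [T, T, T, T]
r3 m[φ2→X1] = [T, T, T, T]
r3 m[φ3→X6] = [F, F, F, T]
r3 m[X0→φ0] = [T, T, T, T]
r3 m[X0→φ1] = [T, T, T, T]
r3 m[X0→φ2] = [T, T, T, T]
r3 m[X15→φ1] = [T, T, T, T]
r3 m[X6→φ0] = [F, F, F, T]
r3 m[X6→φ3] = [T, T, T, T]
r3 m[X1→φ2] = [T, T, T, T]
r4 m[φ0→X0] = [F, F, F, T]
r4 m[φ0→X6] = [T, T, T, T]
r4 m[φ1→X0] = [T, T, T, T]
r4 m[φ1→X15] = [T, T, T, T]
r4 m[φ2→X0] = [T, T, T, T]
r4 m[φ2→X1] = [T, T, T, T]
r4 m[φ3→X6] = [F, F, F, T]
r4 m[X0→φ0] = [T, T, T, T]
r4 m[X0→φ1] = [F, F, F, T]
r4 m[X0→φ2] = [F, F, F, T]
r4 m[X15→φ1] = [T, T, T, T]
r4 m[X6→φ0] = [F, F, F, T]
r4 m[X6→φ3] = [T, T, T, T]
r4 m[X1→φ2] = [T, T, T, T]
r5 m[φ0→X0] = [F, F, F, T]
r5 m[φ0→X6] = [T, T, T, T]
r5 m[φ1→X0] = [T, T, T, T]
r5 m[φ1→X15] = [F, F, T, F]
r5 m[φ2→X0] = [T, T, T, T]
r5 m[φ2→X1] = [T, T, T, T]
r5 m[φ3→X6] = [F, F, F, T]
r5 m[X0→φ0] = [T, T, T, T]
r5 m[X0→φ1] = [F, F, F, T]
r5 m[X0→φ2] = [F, F, F, T]
r5 m[X15→φ1] = [T, T, T, T]
r5 m[X6→φ0] = [F, F, F, T]
r5 m[X6→φ3] = [T, T, T, T]
r5 m[X1→φ2] = [T, T, T, T]
r6 m[φ0→X0] = [F, F, F, T]
r6 m[φ0→X6] = [T, T, T, T]
r6 m[φ1→X0] = [T, T, T, T]
r6 m[φ1→X15] = [F, F, T, F]
r6 m[φ2→X0] = [T, T, T, T]
r6 m[φ2→X1] = [T, T, T, T]
r6 m[φ3→X6] = [F, F, F, T]
r6 m[X0→φ0] = [T, T, T, T]
r6 m[X0→φ1] = [F, F, F, T]
r6 m[X0→φ2] = [F, F, F, T]
r6 m[X15→φ1] = [T, T, T, T]
r6 m[X6→φ0] = [F, F, F, T]
r6 m[X6→φ3] = [T, T, T, T]
r6 m[X1→φ2] = [T, T, T, T]
fixed point reached at round 6
b[X6] = ⊗ incoming = [F, F, F, T]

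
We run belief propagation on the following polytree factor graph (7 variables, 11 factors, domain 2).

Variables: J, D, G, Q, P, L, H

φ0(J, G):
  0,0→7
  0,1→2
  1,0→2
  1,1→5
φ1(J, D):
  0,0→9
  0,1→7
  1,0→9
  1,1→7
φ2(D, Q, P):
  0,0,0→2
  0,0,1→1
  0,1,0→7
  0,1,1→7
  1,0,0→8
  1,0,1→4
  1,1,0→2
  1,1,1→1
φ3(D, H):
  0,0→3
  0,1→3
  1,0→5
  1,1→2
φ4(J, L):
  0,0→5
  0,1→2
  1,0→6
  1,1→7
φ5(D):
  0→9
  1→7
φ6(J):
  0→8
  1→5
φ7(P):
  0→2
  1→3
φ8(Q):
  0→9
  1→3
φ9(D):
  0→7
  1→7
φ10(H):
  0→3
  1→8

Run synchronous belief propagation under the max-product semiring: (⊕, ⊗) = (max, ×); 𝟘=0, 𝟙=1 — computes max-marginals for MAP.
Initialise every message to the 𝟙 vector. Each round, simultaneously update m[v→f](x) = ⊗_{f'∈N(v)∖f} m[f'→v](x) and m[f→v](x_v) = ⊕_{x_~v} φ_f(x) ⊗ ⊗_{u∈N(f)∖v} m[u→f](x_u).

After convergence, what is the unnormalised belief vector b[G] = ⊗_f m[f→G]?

init: all messages = 𝟙 over 2 values
r1 m[φ0→J] = [7, 5]
r1 m[φ0→G] = [7, 5]
r1 m[φ1→J] = [9, 9]
r1 m[φ1→D] = [9, 7]
r1 m[φ2→D] = [7, 8]
r1 m[φ2→Q] = [8, 7]
r1 m[φ2→P] = [8, 7]
r1 m[φ3→D] = [3, 5]
r1 m[φ3→H] = [5, 3]
r1 m[φ4→J] = [5, 7]
r1 m[φ4→L] = [6, 7]
r1 m[φ5→D] = [9, 7]
r1 m[φ6→J] = [8, 5]
r1 m[φ7→P] = [2, 3]
r1 m[φ8→Q] = [9, 3]
r1 m[φ9→D] = [7, 7]
r1 m[φ10→H] = [3, 8]
r1 m[J→φ0] = [1, 1]
r1 m[J→φ1] = [1, 1]
r1 m[J→φ4] = [1, 1]
r1 m[J→φ6] = [1, 1]
r1 m[D→φ1] = [1, 1]
r1 m[D→φ2] = [1, 1]
r1 m[D→φ3] = [1, 1]
r1 m[D→φ5] = [1, 1]
r1 m[D→φ9] = [1, 1]
r1 m[G→φ0] = [1, 1]
r1 m[Q→φ2] = [1, 1]
r1 m[Q→φ8] = [1, 1]
r1 m[P→φ2] = [1, 1]
r1 m[P→φ7] = [1, 1]
r1 m[L→φ4] = [1, 1]
r1 m[H→φ3] = [1, 1]
r1 m[H→φ10] = [1, 1]
r2 m[φ0→J] = [7, 5]
r2 m[φ0→G] = [7, 5]
r2 m[φ1→J] = [9, 9]
r2 m[φ1→D] = [9, 7]
r2 m[φ2→D] = [7, 8]
r2 m[φ2→Q] = [8, 7]
r2 m[φ2→P] = [8, 7]
r2 m[φ3→D] = [3, 5]
r2 m[φ3→H] = [5, 3]
r2 m[φ4→J] = [5, 7]
r2 m[φ4→L] = [6, 7]
r2 m[φ5→D] = [9, 7]
r2 m[φ6→J] = [8, 5]
r2 m[φ7→P] = [2, 3]
r2 m[φ8→Q] = [9, 3]
r2 m[φ9→D] = [7, 7]
r2 m[φ10→H] = [3, 8]
r2 m[J→φ0] = [360, 315]
r2 m[J→φ1] = [280, 175]
r2 m[J→φ4] = [504, 225]
r2 m[J→φ6] = [315, 315]
r2 m[D→φ1] = [1323, 1960]
r2 m[D→φ2] = [1701, 1715]
r2 m[D→φ3] = [3969, 2744]
r2 m[D→φ5] = [1323, 1960]
r2 m[D→φ9] = [1701, 1960]
r2 m[G→φ0] = [1, 1]
r2 m[Q→φ2] = [9, 3]
r2 m[Q→φ8] = [8, 7]
r2 m[P→φ2] = [2, 3]
r2 m[P→φ7] = [8, 7]
r2 m[L→φ4] = [1, 1]
r2 m[H→φ3] = [3, 8]
r2 m[H→φ10] = [5, 3]
r3 m[φ0→J] = [7, 5]
r3 m[φ0→G] = [2520, 1575]
r3 m[φ1→J] = [13720, 13720]
r3 m[φ1→D] = [2520, 1960]
r3 m[φ2→D] = [63, 144]
r3 m[φ2→Q] = [27440, 35721]
r3 m[φ2→P] = [123480, 61740]
r3 m[φ3→D] = [24, 16]
r3 m[φ3→H] = [13720, 11907]
r3 m[φ4→J] = [5, 7]
r3 m[φ4→L] = [2520, 1575]
r3 m[φ5→D] = [9, 7]
r3 m[φ6→J] = [8, 5]
r3 m[φ7→P] = [2, 3]
r3 m[φ8→Q] = [9, 3]
r3 m[φ9→D] = [7, 7]
r3 m[φ10→H] = [3, 8]
r3 m[J→φ0] = [360, 315]
r3 m[J→φ1] = [280, 175]
r3 m[J→φ4] = [504, 225]
r3 m[J→φ6] = [315, 315]
r3 m[D→φ1] = [1323, 1960]
r3 m[D→φ2] = [1701, 1715]
r3 m[D→φ3] = [3969, 2744]
r3 m[D→φ5] = [1323, 1960]
r3 m[D→φ9] = [1701, 1960]
r3 m[G→φ0] = [1, 1]
r3 m[Q→φ2] = [9, 3]
r3 m[Q→φ8] = [8, 7]
r3 m[P→φ2] = [2, 3]
r3 m[P→φ7] = [8, 7]
r3 m[L→φ4] = [1, 1]
r3 m[H→φ3] = [3, 8]
r3 m[H→φ10] = [5, 3]
r4 m[φ0→J] = [7, 5]
r4 m[φ0→G] = [2520, 1575]
r4 m[φ1→J] = [13720, 13720]
r4 m[φ1→D] = [2520, 1960]
r4 m[φ2→D] = [63, 144]
r4 m[φ2→Q] = [27440, 35721]
r4 m[φ2→P] = [123480, 61740]
r4 m[φ3→D] = [24, 16]
r4 m[φ3→H] = [13720, 11907]
r4 m[φ4→J] = [5, 7]
r4 m[φ4→L] = [2520, 1575]
r4 m[φ5→D] = [9, 7]
r4 m[φ6→J] = [8, 5]
r4 m[φ7→P] = [2, 3]
r4 m[φ8→Q] = [9, 3]
r4 m[φ9→D] = [7, 7]
r4 m[φ10→H] = [3, 8]
r4 m[J→φ0] = [548800, 480200]
r4 m[J→φ1] = [280, 175]
r4 m[J→φ4] = [768320, 343000]
r4 m[J→φ6] = [480200, 480200]
r4 m[D→φ1] = [95256, 112896]
r4 m[D→φ2] = [3810240, 1536640]
r4 m[D→φ3] = [10001880, 13829760]
r4 m[D→φ5] = [26671680, 31610880]
r4 m[D→φ9] = [34292160, 31610880]
r4 m[G→φ0] = [1, 1]
r4 m[Q→φ2] = [9, 3]
r4 m[Q→φ8] = [27440, 35721]
r4 m[P→φ2] = [2, 3]
r4 m[P→φ7] = [123480, 61740]
r4 m[L→φ4] = [1, 1]
r4 m[H→φ3] = [3, 8]
r4 m[H→φ10] = [13720, 11907]
r5 m[φ0→J] = [7, 5]
r5 m[φ0→G] = [3841600, 2401000]
r5 m[φ1→J] = [857304, 857304]
r5 m[φ1→D] = [2520, 1960]
r5 m[φ2→D] = [63, 144]
r5 m[φ2→Q] = [24586240, 80015040]
r5 m[φ2→P] = [110638080, 80015040]
r5 m[φ3→D] = [24, 16]
r5 m[φ3→H] = [69148800, 30005640]
r5 m[φ4→J] = [5, 7]
r5 m[φ4→L] = [3841600, 2401000]
r5 m[φ5→D] = [9, 7]
r5 m[φ6→J] = [8, 5]
r5 m[φ7→P] = [2, 3]
r5 m[φ8→Q] = [9, 3]
r5 m[φ9→D] = [7, 7]
r5 m[φ10→H] = [3, 8]
r5 m[J→φ0] = [548800, 480200]
r5 m[J→φ1] = [280, 175]
r5 m[J→φ4] = [768320, 343000]
r5 m[J→φ6] = [480200, 480200]
r5 m[D→φ1] = [95256, 112896]
r5 m[D→φ2] = [3810240, 1536640]
r5 m[D→φ3] = [10001880, 13829760]
r5 m[D→φ5] = [26671680, 31610880]
r5 m[D→φ9] = [34292160, 31610880]
r5 m[G→φ0] = [1, 1]
r5 m[Q→φ2] = [9, 3]
r5 m[Q→φ8] = [27440, 35721]
r5 m[P→φ2] = [2, 3]
r5 m[P→φ7] = [123480, 61740]
r5 m[L→φ4] = [1, 1]
r5 m[H→φ3] = [3, 8]
r5 m[H→φ10] = [13720, 11907]
r6 m[φ0→J] = [7, 5]
r6 m[φ0→G] = [3841600, 2401000]
r6 m[φ1→J] = [857304, 857304]
r6 m[φ1→D] = [2520, 1960]
r6 m[φ2→D] = [63, 144]
r6 m[φ2→Q] = [24586240, 80015040]
r6 m[φ2→P] = [110638080, 80015040]
r6 m[φ3→D] = [24, 16]
r6 m[φ3→H] = [69148800, 30005640]
r6 m[φ4→J] = [5, 7]
r6 m[φ4→L] = [3841600, 2401000]
r6 m[φ5→D] = [9, 7]
r6 m[φ6→J] = [8, 5]
r6 m[φ7→P] = [2, 3]
r6 m[φ8→Q] = [9, 3]
r6 m[φ9→D] = [7, 7]
r6 m[φ10→H] = [3, 8]
r6 m[J→φ0] = [34292160, 30005640]
r6 m[J→φ1] = [280, 175]
r6 m[J→φ4] = [48009024, 21432600]
r6 m[J→φ6] = [30005640, 30005640]
r6 m[D→φ1] = [95256, 112896]
r6 m[D→φ2] = [3810240, 1536640]
r6 m[D→φ3] = [10001880, 13829760]
r6 m[D→φ5] = [26671680, 31610880]
r6 m[D→φ9] = [34292160, 31610880]
r6 m[G→φ0] = [1, 1]
r6 m[Q→φ2] = [9, 3]
r6 m[Q→φ8] = [24586240, 80015040]
r6 m[P→φ2] = [2, 3]
r6 m[P→φ7] = [110638080, 80015040]
r6 m[L→φ4] = [1, 1]
r6 m[H→φ3] = [3, 8]
r6 m[H→φ10] = [69148800, 30005640]
r7 m[φ0→J] = [7, 5]
r7 m[φ0→G] = [240045120, 150028200]
r7 m[φ1→J] = [857304, 857304]
r7 m[φ1→D] = [2520, 1960]
r7 m[φ2→D] = [63, 144]
r7 m[φ2→Q] = [24586240, 80015040]
r7 m[φ2→P] = [110638080, 80015040]
r7 m[φ3→D] = [24, 16]
r7 m[φ3→H] = [69148800, 30005640]
r7 m[φ4→J] = [5, 7]
r7 m[φ4→L] = [240045120, 150028200]
r7 m[φ5→D] = [9, 7]
r7 m[φ6→J] = [8, 5]
r7 m[φ7→P] = [2, 3]
r7 m[φ8→Q] = [9, 3]
r7 m[φ9→D] = [7, 7]
r7 m[φ10→H] = [3, 8]
r7 m[J→φ0] = [34292160, 30005640]
r7 m[J→φ1] = [280, 175]
r7 m[J→φ4] = [48009024, 21432600]
r7 m[J→φ6] = [30005640, 30005640]
r7 m[D→φ1] = [95256, 112896]
r7 m[D→φ2] = [3810240, 1536640]
r7 m[D→φ3] = [10001880, 13829760]
r7 m[D→φ5] = [26671680, 31610880]
r7 m[D→φ9] = [34292160, 31610880]
r7 m[G→φ0] = [1, 1]
r7 m[Q→φ2] = [9, 3]
r7 m[Q→φ8] = [24586240, 80015040]
r7 m[P→φ2] = [2, 3]
r7 m[P→φ7] = [110638080, 80015040]
r7 m[L→φ4] = [1, 1]
r7 m[H→φ3] = [3, 8]
r7 m[H→φ10] = [69148800, 30005640]
r8 m[φ0→J] = [7, 5]
r8 m[φ0→G] = [240045120, 150028200]
r8 m[φ1→J] = [857304, 857304]
r8 m[φ1→D] = [2520, 1960]
r8 m[φ2→D] = [63, 144]
r8 m[φ2→Q] = [24586240, 80015040]
r8 m[φ2→P] = [110638080, 80015040]
r8 m[φ3→D] = [24, 16]
r8 m[φ3→H] = [69148800, 30005640]
r8 m[φ4→J] = [5, 7]
r8 m[φ4→L] = [240045120, 150028200]
r8 m[φ5→D] = [9, 7]
r8 m[φ6→J] = [8, 5]
r8 m[φ7→P] = [2, 3]
r8 m[φ8→Q] = [9, 3]
r8 m[φ9→D] = [7, 7]
r8 m[φ10→H] = [3, 8]
r8 m[J→φ0] = [34292160, 30005640]
r8 m[J→φ1] = [280, 175]
r8 m[J→φ4] = [48009024, 21432600]
r8 m[J→φ6] = [30005640, 30005640]
r8 m[D→φ1] = [95256, 112896]
r8 m[D→φ2] = [3810240, 1536640]
r8 m[D→φ3] = [10001880, 13829760]
r8 m[D→φ5] = [26671680, 31610880]
r8 m[D→φ9] = [34292160, 31610880]
r8 m[G→φ0] = [1, 1]
r8 m[Q→φ2] = [9, 3]
r8 m[Q→φ8] = [24586240, 80015040]
r8 m[P→φ2] = [2, 3]
r8 m[P→φ7] = [110638080, 80015040]
r8 m[L→φ4] = [1, 1]
r8 m[H→φ3] = [3, 8]
r8 m[H→φ10] = [69148800, 30005640]
fixed point reached at round 8
b[G] = ⊗ incoming = [240045120, 150028200]

b[G] = [240045120, 150028200]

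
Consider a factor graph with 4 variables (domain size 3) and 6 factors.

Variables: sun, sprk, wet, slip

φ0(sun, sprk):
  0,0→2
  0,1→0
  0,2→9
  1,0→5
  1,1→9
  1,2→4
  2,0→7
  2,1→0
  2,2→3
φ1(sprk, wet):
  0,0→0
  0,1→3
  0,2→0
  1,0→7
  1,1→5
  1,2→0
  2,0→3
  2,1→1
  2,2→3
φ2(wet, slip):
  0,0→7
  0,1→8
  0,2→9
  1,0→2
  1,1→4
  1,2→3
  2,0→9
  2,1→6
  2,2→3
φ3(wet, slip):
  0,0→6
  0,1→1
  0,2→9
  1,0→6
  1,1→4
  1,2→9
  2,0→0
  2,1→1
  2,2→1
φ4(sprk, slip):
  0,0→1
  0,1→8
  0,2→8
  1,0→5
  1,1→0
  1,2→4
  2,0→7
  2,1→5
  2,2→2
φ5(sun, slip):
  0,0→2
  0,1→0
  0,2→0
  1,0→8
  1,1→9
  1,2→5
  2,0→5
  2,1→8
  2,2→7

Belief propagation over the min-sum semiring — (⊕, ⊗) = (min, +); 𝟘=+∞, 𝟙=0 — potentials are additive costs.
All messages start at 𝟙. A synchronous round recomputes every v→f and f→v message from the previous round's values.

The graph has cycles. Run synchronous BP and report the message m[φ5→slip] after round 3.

init: all messages = 𝟙 over 3 values
r1 m[φ0→sun] = [0, 4, 0]
r1 m[φ0→sprk] = [2, 0, 3]
r1 m[φ1→sprk] = [0, 0, 1]
r1 m[φ1→wet] = [0, 1, 0]
r1 m[φ2→wet] = [7, 2, 3]
r1 m[φ2→slip] = [2, 4, 3]
r1 m[φ3→wet] = [1, 4, 0]
r1 m[φ3→slip] = [0, 1, 1]
r1 m[φ4→sprk] = [1, 0, 2]
r1 m[φ4→slip] = [1, 0, 2]
r1 m[φ5→sun] = [0, 5, 5]
r1 m[φ5→slip] = [2, 0, 0]
r1 m[sun→φ0] = [0, 0, 0]
r1 m[sun→φ5] = [0, 0, 0]
r1 m[sprk→φ0] = [0, 0, 0]
r1 m[sprk→φ1] = [0, 0, 0]
r1 m[sprk→φ4] = [0, 0, 0]
r1 m[wet→φ1] = [0, 0, 0]
r1 m[wet→φ2] = [0, 0, 0]
r1 m[wet→φ3] = [0, 0, 0]
r1 m[slip→φ2] = [0, 0, 0]
r1 m[slip→φ3] = [0, 0, 0]
r1 m[slip→φ4] = [0, 0, 0]
r1 m[slip→φ5] = [0, 0, 0]
r2 m[φ0→sun] = [0, 4, 0]
r2 m[φ0→sprk] = [2, 0, 3]
r2 m[φ1→sprk] = [0, 0, 1]
r2 m[φ1→wet] = [0, 1, 0]
r2 m[φ2→wet] = [7, 2, 3]
r2 m[φ2→slip] = [2, 4, 3]
r2 m[φ3→wet] = [1, 4, 0]
r2 m[φ3→slip] = [0, 1, 1]
r2 m[φ4→sprk] = [1, 0, 2]
r2 m[φ4→slip] = [1, 0, 2]
r2 m[φ5→sun] = [0, 5, 5]
r2 m[φ5→slip] = [2, 0, 0]
r2 m[sun→φ0] = [0, 5, 5]
r2 m[sun→φ5] = [0, 4, 0]
r2 m[sprk→φ0] = [1, 0, 3]
r2 m[sprk→φ1] = [3, 0, 5]
r2 m[sprk→φ4] = [2, 0, 4]
r2 m[wet→φ1] = [8, 6, 3]
r2 m[wet→φ2] = [1, 5, 0]
r2 m[wet→φ3] = [7, 3, 3]
r2 m[slip→φ2] = [3, 1, 3]
r2 m[slip→φ3] = [5, 4, 5]
r2 m[slip→φ4] = [4, 5, 4]
r2 m[slip→φ5] = [3, 5, 6]
r3 m[φ0→sun] = [0, 6, 0]
r3 m[φ0→sprk] = [2, 0, 8]
r3 m[φ1→sprk] = [3, 3, 6]
r3 m[φ1→wet] = [3, 5, 0]
r3 m[φ2→wet] = [9, 5, 6]
r3 m[φ2→slip] = [7, 6, 3]
r3 m[φ3→wet] = [5, 8, 5]
r3 m[φ3→slip] = [3, 4, 4]
r3 m[φ4→sprk] = [5, 5, 6]
r3 m[φ4→slip] = [3, 0, 4]
r3 m[φ5→sun] = [5, 11, 8]
r3 m[φ5→slip] = [2, 0, 0]
r3 m[sun→φ0] = [0, 5, 5]
r3 m[sun→φ5] = [0, 4, 0]
r3 m[sprk→φ0] = [1, 0, 3]
r3 m[sprk→φ1] = [3, 0, 5]
r3 m[sprk→φ4] = [2, 0, 4]
r3 m[wet→φ1] = [8, 6, 3]
r3 m[wet→φ2] = [1, 5, 0]
r3 m[wet→φ3] = [7, 3, 3]
r3 m[slip→φ2] = [3, 1, 3]
r3 m[slip→φ3] = [5, 4, 5]
r3 m[slip→φ4] = [4, 5, 4]
r3 m[slip→φ5] = [3, 5, 6]

message @ round 3 = [2, 0, 0]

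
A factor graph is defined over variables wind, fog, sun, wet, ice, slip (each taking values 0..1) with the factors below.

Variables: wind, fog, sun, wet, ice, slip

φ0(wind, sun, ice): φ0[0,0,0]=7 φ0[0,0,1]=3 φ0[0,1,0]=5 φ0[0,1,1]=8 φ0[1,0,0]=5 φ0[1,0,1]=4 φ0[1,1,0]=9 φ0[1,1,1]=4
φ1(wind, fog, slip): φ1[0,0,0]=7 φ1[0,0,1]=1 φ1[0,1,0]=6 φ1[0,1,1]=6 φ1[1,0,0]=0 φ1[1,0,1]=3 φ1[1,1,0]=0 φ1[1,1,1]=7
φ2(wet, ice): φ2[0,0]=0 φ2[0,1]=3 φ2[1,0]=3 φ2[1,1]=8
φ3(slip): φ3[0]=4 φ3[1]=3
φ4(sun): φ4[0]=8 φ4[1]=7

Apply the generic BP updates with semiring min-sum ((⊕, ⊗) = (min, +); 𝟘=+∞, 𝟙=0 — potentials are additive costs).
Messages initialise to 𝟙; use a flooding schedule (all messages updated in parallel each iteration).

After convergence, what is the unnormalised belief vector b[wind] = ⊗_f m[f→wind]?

b[wind] = [16, 17]

init: all messages = 𝟙 over 2 values
r1 m[φ0→wind] = [3, 4]
r1 m[φ0→sun] = [3, 4]
r1 m[φ0→ice] = [5, 3]
r1 m[φ1→wind] = [1, 0]
r1 m[φ1→fog] = [0, 0]
r1 m[φ1→slip] = [0, 1]
r1 m[φ2→wet] = [0, 3]
r1 m[φ2→ice] = [0, 3]
r1 m[φ3→slip] = [4, 3]
r1 m[φ4→sun] = [8, 7]
r1 m[wind→φ0] = [0, 0]
r1 m[wind→φ1] = [0, 0]
r1 m[fog→φ1] = [0, 0]
r1 m[sun→φ0] = [0, 0]
r1 m[sun→φ4] = [0, 0]
r1 m[wet→φ2] = [0, 0]
r1 m[ice→φ0] = [0, 0]
r1 m[ice→φ2] = [0, 0]
r1 m[slip→φ1] = [0, 0]
r1 m[slip→φ3] = [0, 0]
r2 m[φ0→wind] = [3, 4]
r2 m[φ0→sun] = [3, 4]
r2 m[φ0→ice] = [5, 3]
r2 m[φ1→wind] = [1, 0]
r2 m[φ1→fog] = [0, 0]
r2 m[φ1→slip] = [0, 1]
r2 m[φ2→wet] = [0, 3]
r2 m[φ2→ice] = [0, 3]
r2 m[φ3→slip] = [4, 3]
r2 m[φ4→sun] = [8, 7]
r2 m[wind→φ0] = [1, 0]
r2 m[wind→φ1] = [3, 4]
r2 m[fog→φ1] = [0, 0]
r2 m[sun→φ0] = [8, 7]
r2 m[sun→φ4] = [3, 4]
r2 m[wet→φ2] = [0, 0]
r2 m[ice→φ0] = [0, 3]
r2 m[ice→φ2] = [5, 3]
r2 m[slip→φ1] = [4, 3]
r2 m[slip→φ3] = [0, 1]
r3 m[φ0→wind] = [12, 13]
r3 m[φ0→sun] = [5, 6]
r3 m[φ0→ice] = [13, 11]
r3 m[φ1→wind] = [4, 4]
r3 m[φ1→fog] = [7, 8]
r3 m[φ1→slip] = [4, 4]
r3 m[φ2→wet] = [5, 8]
r3 m[φ2→ice] = [0, 3]
r3 m[φ3→slip] = [4, 3]
r3 m[φ4→sun] = [8, 7]
r3 m[wind→φ0] = [1, 0]
r3 m[wind→φ1] = [3, 4]
r3 m[fog→φ1] = [0, 0]
r3 m[sun→φ0] = [8, 7]
r3 m[sun→φ4] = [3, 4]
r3 m[wet→φ2] = [0, 0]
r3 m[ice→φ0] = [0, 3]
r3 m[ice→φ2] = [5, 3]
r3 m[slip→φ1] = [4, 3]
r3 m[slip→φ3] = [0, 1]
r4 m[φ0→wind] = [12, 13]
r4 m[φ0→sun] = [5, 6]
r4 m[φ0→ice] = [13, 11]
r4 m[φ1→wind] = [4, 4]
r4 m[φ1→fog] = [7, 8]
r4 m[φ1→slip] = [4, 4]
r4 m[φ2→wet] = [5, 8]
r4 m[φ2→ice] = [0, 3]
r4 m[φ3→slip] = [4, 3]
r4 m[φ4→sun] = [8, 7]
r4 m[wind→φ0] = [4, 4]
r4 m[wind→φ1] = [12, 13]
r4 m[fog→φ1] = [0, 0]
r4 m[sun→φ0] = [8, 7]
r4 m[sun→φ4] = [5, 6]
r4 m[wet→φ2] = [0, 0]
r4 m[ice→φ0] = [0, 3]
r4 m[ice→φ2] = [13, 11]
r4 m[slip→φ1] = [4, 3]
r4 m[slip→φ3] = [4, 4]
r5 m[φ0→wind] = [12, 13]
r5 m[φ0→sun] = [9, 9]
r5 m[φ0→ice] = [16, 15]
r5 m[φ1→wind] = [4, 4]
r5 m[φ1→fog] = [16, 17]
r5 m[φ1→slip] = [13, 13]
r5 m[φ2→wet] = [13, 16]
r5 m[φ2→ice] = [0, 3]
r5 m[φ3→slip] = [4, 3]
r5 m[φ4→sun] = [8, 7]
r5 m[wind→φ0] = [4, 4]
r5 m[wind→φ1] = [12, 13]
r5 m[fog→φ1] = [0, 0]
r5 m[sun→φ0] = [8, 7]
r5 m[sun→φ4] = [5, 6]
r5 m[wet→φ2] = [0, 0]
r5 m[ice→φ0] = [0, 3]
r5 m[ice→φ2] = [13, 11]
r5 m[slip→φ1] = [4, 3]
r5 m[slip→φ3] = [4, 4]
r6 m[φ0→wind] = [12, 13]
r6 m[φ0→sun] = [9, 9]
r6 m[φ0→ice] = [16, 15]
r6 m[φ1→wind] = [4, 4]
r6 m[φ1→fog] = [16, 17]
r6 m[φ1→slip] = [13, 13]
r6 m[φ2→wet] = [13, 16]
r6 m[φ2→ice] = [0, 3]
r6 m[φ3→slip] = [4, 3]
r6 m[φ4→sun] = [8, 7]
r6 m[wind→φ0] = [4, 4]
r6 m[wind→φ1] = [12, 13]
r6 m[fog→φ1] = [0, 0]
r6 m[sun→φ0] = [8, 7]
r6 m[sun→φ4] = [9, 9]
r6 m[wet→φ2] = [0, 0]
r6 m[ice→φ0] = [0, 3]
r6 m[ice→φ2] = [16, 15]
r6 m[slip→φ1] = [4, 3]
r6 m[slip→φ3] = [13, 13]
r7 m[φ0→wind] = [12, 13]
r7 m[φ0→sun] = [9, 9]
r7 m[φ0→ice] = [16, 15]
r7 m[φ1→wind] = [4, 4]
r7 m[φ1→fog] = [16, 17]
r7 m[φ1→slip] = [13, 13]
r7 m[φ2→wet] = [16, 19]
r7 m[φ2→ice] = [0, 3]
r7 m[φ3→slip] = [4, 3]
r7 m[φ4→sun] = [8, 7]
r7 m[wind→φ0] = [4, 4]
r7 m[wind→φ1] = [12, 13]
r7 m[fog→φ1] = [0, 0]
r7 m[sun→φ0] = [8, 7]
r7 m[sun→φ4] = [9, 9]
r7 m[wet→φ2] = [0, 0]
r7 m[ice→φ0] = [0, 3]
r7 m[ice→φ2] = [16, 15]
r7 m[slip→φ1] = [4, 3]
r7 m[slip→φ3] = [13, 13]
r8 m[φ0→wind] = [12, 13]
r8 m[φ0→sun] = [9, 9]
r8 m[φ0→ice] = [16, 15]
r8 m[φ1→wind] = [4, 4]
r8 m[φ1→fog] = [16, 17]
r8 m[φ1→slip] = [13, 13]
r8 m[φ2→wet] = [16, 19]
r8 m[φ2→ice] = [0, 3]
r8 m[φ3→slip] = [4, 3]
r8 m[φ4→sun] = [8, 7]
r8 m[wind→φ0] = [4, 4]
r8 m[wind→φ1] = [12, 13]
r8 m[fog→φ1] = [0, 0]
r8 m[sun→φ0] = [8, 7]
r8 m[sun→φ4] = [9, 9]
r8 m[wet→φ2] = [0, 0]
r8 m[ice→φ0] = [0, 3]
r8 m[ice→φ2] = [16, 15]
r8 m[slip→φ1] = [4, 3]
r8 m[slip→φ3] = [13, 13]
fixed point reached at round 8
b[wind] = ⊗ incoming = [16, 17]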